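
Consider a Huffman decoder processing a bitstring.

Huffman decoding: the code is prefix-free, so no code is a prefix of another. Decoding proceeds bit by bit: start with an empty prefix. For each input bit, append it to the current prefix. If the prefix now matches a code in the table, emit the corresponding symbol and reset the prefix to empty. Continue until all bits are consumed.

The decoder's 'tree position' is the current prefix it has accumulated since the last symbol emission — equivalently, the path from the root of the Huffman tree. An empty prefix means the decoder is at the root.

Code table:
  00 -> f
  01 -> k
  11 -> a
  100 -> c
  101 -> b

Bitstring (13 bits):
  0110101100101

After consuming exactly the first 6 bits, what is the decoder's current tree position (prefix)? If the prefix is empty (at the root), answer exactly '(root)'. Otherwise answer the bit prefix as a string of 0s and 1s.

Answer: 0

Derivation:
Bit 0: prefix='0' (no match yet)
Bit 1: prefix='01' -> emit 'k', reset
Bit 2: prefix='1' (no match yet)
Bit 3: prefix='10' (no match yet)
Bit 4: prefix='101' -> emit 'b', reset
Bit 5: prefix='0' (no match yet)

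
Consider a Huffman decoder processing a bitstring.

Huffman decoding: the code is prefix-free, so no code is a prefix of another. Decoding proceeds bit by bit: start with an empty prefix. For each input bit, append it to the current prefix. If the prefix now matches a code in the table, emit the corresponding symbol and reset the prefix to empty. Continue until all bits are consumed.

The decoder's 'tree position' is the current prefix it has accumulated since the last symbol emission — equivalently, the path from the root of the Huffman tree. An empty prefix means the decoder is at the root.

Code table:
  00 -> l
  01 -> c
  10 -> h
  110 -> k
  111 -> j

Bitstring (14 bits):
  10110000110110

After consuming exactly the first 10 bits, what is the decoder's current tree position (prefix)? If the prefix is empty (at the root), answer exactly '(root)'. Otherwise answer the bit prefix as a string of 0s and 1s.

Bit 0: prefix='1' (no match yet)
Bit 1: prefix='10' -> emit 'h', reset
Bit 2: prefix='1' (no match yet)
Bit 3: prefix='11' (no match yet)
Bit 4: prefix='110' -> emit 'k', reset
Bit 5: prefix='0' (no match yet)
Bit 6: prefix='00' -> emit 'l', reset
Bit 7: prefix='0' (no match yet)
Bit 8: prefix='01' -> emit 'c', reset
Bit 9: prefix='1' (no match yet)

Answer: 1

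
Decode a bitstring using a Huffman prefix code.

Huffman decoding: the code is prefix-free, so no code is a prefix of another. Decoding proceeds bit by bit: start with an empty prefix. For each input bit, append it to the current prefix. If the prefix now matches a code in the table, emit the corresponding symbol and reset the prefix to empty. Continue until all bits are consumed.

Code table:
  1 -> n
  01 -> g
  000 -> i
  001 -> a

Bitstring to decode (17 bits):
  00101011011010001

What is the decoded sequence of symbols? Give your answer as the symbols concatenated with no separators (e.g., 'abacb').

Bit 0: prefix='0' (no match yet)
Bit 1: prefix='00' (no match yet)
Bit 2: prefix='001' -> emit 'a', reset
Bit 3: prefix='0' (no match yet)
Bit 4: prefix='01' -> emit 'g', reset
Bit 5: prefix='0' (no match yet)
Bit 6: prefix='01' -> emit 'g', reset
Bit 7: prefix='1' -> emit 'n', reset
Bit 8: prefix='0' (no match yet)
Bit 9: prefix='01' -> emit 'g', reset
Bit 10: prefix='1' -> emit 'n', reset
Bit 11: prefix='0' (no match yet)
Bit 12: prefix='01' -> emit 'g', reset
Bit 13: prefix='0' (no match yet)
Bit 14: prefix='00' (no match yet)
Bit 15: prefix='000' -> emit 'i', reset
Bit 16: prefix='1' -> emit 'n', reset

Answer: aggngngin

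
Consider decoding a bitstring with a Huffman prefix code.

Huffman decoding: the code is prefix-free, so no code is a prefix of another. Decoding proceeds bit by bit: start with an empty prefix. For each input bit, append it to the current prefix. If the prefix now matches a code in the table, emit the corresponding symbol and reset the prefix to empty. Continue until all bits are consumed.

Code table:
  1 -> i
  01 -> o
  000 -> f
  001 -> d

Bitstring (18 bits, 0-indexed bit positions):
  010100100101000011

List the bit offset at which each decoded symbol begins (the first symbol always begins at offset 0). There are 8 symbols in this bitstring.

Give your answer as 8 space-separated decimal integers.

Answer: 0 2 4 7 10 12 15 17

Derivation:
Bit 0: prefix='0' (no match yet)
Bit 1: prefix='01' -> emit 'o', reset
Bit 2: prefix='0' (no match yet)
Bit 3: prefix='01' -> emit 'o', reset
Bit 4: prefix='0' (no match yet)
Bit 5: prefix='00' (no match yet)
Bit 6: prefix='001' -> emit 'd', reset
Bit 7: prefix='0' (no match yet)
Bit 8: prefix='00' (no match yet)
Bit 9: prefix='001' -> emit 'd', reset
Bit 10: prefix='0' (no match yet)
Bit 11: prefix='01' -> emit 'o', reset
Bit 12: prefix='0' (no match yet)
Bit 13: prefix='00' (no match yet)
Bit 14: prefix='000' -> emit 'f', reset
Bit 15: prefix='0' (no match yet)
Bit 16: prefix='01' -> emit 'o', reset
Bit 17: prefix='1' -> emit 'i', reset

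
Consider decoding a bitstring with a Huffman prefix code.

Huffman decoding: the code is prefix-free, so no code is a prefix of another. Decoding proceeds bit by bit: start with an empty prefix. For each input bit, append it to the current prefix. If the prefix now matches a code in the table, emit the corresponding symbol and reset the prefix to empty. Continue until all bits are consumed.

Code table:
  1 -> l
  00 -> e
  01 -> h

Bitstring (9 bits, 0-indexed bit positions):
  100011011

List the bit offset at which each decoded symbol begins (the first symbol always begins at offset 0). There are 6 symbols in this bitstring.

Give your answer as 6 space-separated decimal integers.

Answer: 0 1 3 5 6 8

Derivation:
Bit 0: prefix='1' -> emit 'l', reset
Bit 1: prefix='0' (no match yet)
Bit 2: prefix='00' -> emit 'e', reset
Bit 3: prefix='0' (no match yet)
Bit 4: prefix='01' -> emit 'h', reset
Bit 5: prefix='1' -> emit 'l', reset
Bit 6: prefix='0' (no match yet)
Bit 7: prefix='01' -> emit 'h', reset
Bit 8: prefix='1' -> emit 'l', reset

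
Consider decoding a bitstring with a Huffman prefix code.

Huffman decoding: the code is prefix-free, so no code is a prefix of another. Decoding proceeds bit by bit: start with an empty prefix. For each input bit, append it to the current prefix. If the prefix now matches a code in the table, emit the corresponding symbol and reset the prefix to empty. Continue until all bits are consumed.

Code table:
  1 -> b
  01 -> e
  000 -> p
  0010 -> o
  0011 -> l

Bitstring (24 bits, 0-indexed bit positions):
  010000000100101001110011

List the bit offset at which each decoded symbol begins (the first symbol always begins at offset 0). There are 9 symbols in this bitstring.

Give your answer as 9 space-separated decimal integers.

Answer: 0 2 5 8 10 14 15 19 20

Derivation:
Bit 0: prefix='0' (no match yet)
Bit 1: prefix='01' -> emit 'e', reset
Bit 2: prefix='0' (no match yet)
Bit 3: prefix='00' (no match yet)
Bit 4: prefix='000' -> emit 'p', reset
Bit 5: prefix='0' (no match yet)
Bit 6: prefix='00' (no match yet)
Bit 7: prefix='000' -> emit 'p', reset
Bit 8: prefix='0' (no match yet)
Bit 9: prefix='01' -> emit 'e', reset
Bit 10: prefix='0' (no match yet)
Bit 11: prefix='00' (no match yet)
Bit 12: prefix='001' (no match yet)
Bit 13: prefix='0010' -> emit 'o', reset
Bit 14: prefix='1' -> emit 'b', reset
Bit 15: prefix='0' (no match yet)
Bit 16: prefix='00' (no match yet)
Bit 17: prefix='001' (no match yet)
Bit 18: prefix='0011' -> emit 'l', reset
Bit 19: prefix='1' -> emit 'b', reset
Bit 20: prefix='0' (no match yet)
Bit 21: prefix='00' (no match yet)
Bit 22: prefix='001' (no match yet)
Bit 23: prefix='0011' -> emit 'l', reset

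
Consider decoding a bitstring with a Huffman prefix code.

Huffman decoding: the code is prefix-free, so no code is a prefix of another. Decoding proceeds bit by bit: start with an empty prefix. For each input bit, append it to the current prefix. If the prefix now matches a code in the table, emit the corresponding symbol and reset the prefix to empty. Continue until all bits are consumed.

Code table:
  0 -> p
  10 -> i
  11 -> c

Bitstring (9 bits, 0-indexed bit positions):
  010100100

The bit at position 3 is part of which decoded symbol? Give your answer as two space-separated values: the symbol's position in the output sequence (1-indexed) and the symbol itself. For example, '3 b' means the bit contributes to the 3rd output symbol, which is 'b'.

Answer: 3 i

Derivation:
Bit 0: prefix='0' -> emit 'p', reset
Bit 1: prefix='1' (no match yet)
Bit 2: prefix='10' -> emit 'i', reset
Bit 3: prefix='1' (no match yet)
Bit 4: prefix='10' -> emit 'i', reset
Bit 5: prefix='0' -> emit 'p', reset
Bit 6: prefix='1' (no match yet)
Bit 7: prefix='10' -> emit 'i', reset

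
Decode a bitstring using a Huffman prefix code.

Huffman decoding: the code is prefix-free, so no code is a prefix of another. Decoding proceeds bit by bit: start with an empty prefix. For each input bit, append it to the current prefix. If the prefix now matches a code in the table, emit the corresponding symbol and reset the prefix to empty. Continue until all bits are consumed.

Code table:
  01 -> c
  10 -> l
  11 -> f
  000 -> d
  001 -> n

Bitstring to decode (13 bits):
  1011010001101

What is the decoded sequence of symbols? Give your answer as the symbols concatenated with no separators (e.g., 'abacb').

Answer: lfcdfc

Derivation:
Bit 0: prefix='1' (no match yet)
Bit 1: prefix='10' -> emit 'l', reset
Bit 2: prefix='1' (no match yet)
Bit 3: prefix='11' -> emit 'f', reset
Bit 4: prefix='0' (no match yet)
Bit 5: prefix='01' -> emit 'c', reset
Bit 6: prefix='0' (no match yet)
Bit 7: prefix='00' (no match yet)
Bit 8: prefix='000' -> emit 'd', reset
Bit 9: prefix='1' (no match yet)
Bit 10: prefix='11' -> emit 'f', reset
Bit 11: prefix='0' (no match yet)
Bit 12: prefix='01' -> emit 'c', reset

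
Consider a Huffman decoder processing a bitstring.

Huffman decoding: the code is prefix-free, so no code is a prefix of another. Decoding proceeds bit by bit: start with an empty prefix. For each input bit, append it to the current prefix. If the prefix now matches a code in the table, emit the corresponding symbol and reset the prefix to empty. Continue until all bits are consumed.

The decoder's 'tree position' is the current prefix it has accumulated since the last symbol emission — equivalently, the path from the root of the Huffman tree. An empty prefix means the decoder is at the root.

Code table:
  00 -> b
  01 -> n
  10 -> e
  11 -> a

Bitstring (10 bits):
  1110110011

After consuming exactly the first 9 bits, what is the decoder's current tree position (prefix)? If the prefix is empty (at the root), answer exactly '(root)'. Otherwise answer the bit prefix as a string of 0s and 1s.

Bit 0: prefix='1' (no match yet)
Bit 1: prefix='11' -> emit 'a', reset
Bit 2: prefix='1' (no match yet)
Bit 3: prefix='10' -> emit 'e', reset
Bit 4: prefix='1' (no match yet)
Bit 5: prefix='11' -> emit 'a', reset
Bit 6: prefix='0' (no match yet)
Bit 7: prefix='00' -> emit 'b', reset
Bit 8: prefix='1' (no match yet)

Answer: 1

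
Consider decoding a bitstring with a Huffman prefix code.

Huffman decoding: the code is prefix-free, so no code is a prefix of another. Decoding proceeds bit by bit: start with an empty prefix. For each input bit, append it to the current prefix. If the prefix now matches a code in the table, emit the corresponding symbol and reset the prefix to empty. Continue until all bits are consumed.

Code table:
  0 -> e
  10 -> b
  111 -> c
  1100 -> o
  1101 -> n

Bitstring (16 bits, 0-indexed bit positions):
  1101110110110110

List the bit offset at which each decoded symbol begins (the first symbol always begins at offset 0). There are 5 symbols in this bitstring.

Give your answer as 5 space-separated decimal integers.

Bit 0: prefix='1' (no match yet)
Bit 1: prefix='11' (no match yet)
Bit 2: prefix='110' (no match yet)
Bit 3: prefix='1101' -> emit 'n', reset
Bit 4: prefix='1' (no match yet)
Bit 5: prefix='11' (no match yet)
Bit 6: prefix='110' (no match yet)
Bit 7: prefix='1101' -> emit 'n', reset
Bit 8: prefix='1' (no match yet)
Bit 9: prefix='10' -> emit 'b', reset
Bit 10: prefix='1' (no match yet)
Bit 11: prefix='11' (no match yet)
Bit 12: prefix='110' (no match yet)
Bit 13: prefix='1101' -> emit 'n', reset
Bit 14: prefix='1' (no match yet)
Bit 15: prefix='10' -> emit 'b', reset

Answer: 0 4 8 10 14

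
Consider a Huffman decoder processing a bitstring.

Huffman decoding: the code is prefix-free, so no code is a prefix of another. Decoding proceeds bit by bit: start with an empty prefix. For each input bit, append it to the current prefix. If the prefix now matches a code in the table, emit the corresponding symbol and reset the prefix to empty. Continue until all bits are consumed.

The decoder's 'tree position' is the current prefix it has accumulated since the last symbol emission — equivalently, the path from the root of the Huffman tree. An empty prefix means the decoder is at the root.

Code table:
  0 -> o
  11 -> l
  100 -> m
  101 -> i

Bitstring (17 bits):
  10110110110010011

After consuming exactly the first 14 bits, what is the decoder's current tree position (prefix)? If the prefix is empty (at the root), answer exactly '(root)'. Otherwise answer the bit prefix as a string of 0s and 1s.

Answer: 10

Derivation:
Bit 0: prefix='1' (no match yet)
Bit 1: prefix='10' (no match yet)
Bit 2: prefix='101' -> emit 'i', reset
Bit 3: prefix='1' (no match yet)
Bit 4: prefix='10' (no match yet)
Bit 5: prefix='101' -> emit 'i', reset
Bit 6: prefix='1' (no match yet)
Bit 7: prefix='10' (no match yet)
Bit 8: prefix='101' -> emit 'i', reset
Bit 9: prefix='1' (no match yet)
Bit 10: prefix='10' (no match yet)
Bit 11: prefix='100' -> emit 'm', reset
Bit 12: prefix='1' (no match yet)
Bit 13: prefix='10' (no match yet)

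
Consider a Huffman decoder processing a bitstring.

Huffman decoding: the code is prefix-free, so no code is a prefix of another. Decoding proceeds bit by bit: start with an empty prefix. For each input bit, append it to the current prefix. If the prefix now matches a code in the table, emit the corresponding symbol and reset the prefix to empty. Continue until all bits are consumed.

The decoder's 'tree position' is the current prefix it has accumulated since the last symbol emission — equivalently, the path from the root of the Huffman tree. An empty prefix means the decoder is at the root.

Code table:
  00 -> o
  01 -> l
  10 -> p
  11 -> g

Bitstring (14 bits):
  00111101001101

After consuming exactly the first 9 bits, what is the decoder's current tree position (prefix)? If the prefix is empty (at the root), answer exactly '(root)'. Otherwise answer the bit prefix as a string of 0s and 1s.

Answer: 0

Derivation:
Bit 0: prefix='0' (no match yet)
Bit 1: prefix='00' -> emit 'o', reset
Bit 2: prefix='1' (no match yet)
Bit 3: prefix='11' -> emit 'g', reset
Bit 4: prefix='1' (no match yet)
Bit 5: prefix='11' -> emit 'g', reset
Bit 6: prefix='0' (no match yet)
Bit 7: prefix='01' -> emit 'l', reset
Bit 8: prefix='0' (no match yet)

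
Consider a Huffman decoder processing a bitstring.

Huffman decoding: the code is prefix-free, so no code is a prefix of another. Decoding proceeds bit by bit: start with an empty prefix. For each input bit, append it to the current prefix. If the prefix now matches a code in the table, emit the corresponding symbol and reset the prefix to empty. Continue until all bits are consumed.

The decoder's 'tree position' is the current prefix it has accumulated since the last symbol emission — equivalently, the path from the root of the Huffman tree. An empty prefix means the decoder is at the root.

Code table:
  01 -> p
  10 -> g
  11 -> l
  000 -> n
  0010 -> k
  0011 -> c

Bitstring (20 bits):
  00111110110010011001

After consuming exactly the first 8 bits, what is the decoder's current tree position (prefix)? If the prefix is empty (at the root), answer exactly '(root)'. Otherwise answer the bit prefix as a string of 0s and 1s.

Bit 0: prefix='0' (no match yet)
Bit 1: prefix='00' (no match yet)
Bit 2: prefix='001' (no match yet)
Bit 3: prefix='0011' -> emit 'c', reset
Bit 4: prefix='1' (no match yet)
Bit 5: prefix='11' -> emit 'l', reset
Bit 6: prefix='1' (no match yet)
Bit 7: prefix='10' -> emit 'g', reset

Answer: (root)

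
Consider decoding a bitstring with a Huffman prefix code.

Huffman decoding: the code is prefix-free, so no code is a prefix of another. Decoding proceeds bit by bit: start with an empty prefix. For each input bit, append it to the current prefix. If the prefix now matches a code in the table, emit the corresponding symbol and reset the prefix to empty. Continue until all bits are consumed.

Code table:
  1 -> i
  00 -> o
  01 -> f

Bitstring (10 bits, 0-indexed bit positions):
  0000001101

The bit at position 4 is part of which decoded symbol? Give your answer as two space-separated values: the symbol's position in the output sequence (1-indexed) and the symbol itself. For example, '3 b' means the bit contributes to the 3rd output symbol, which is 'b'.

Bit 0: prefix='0' (no match yet)
Bit 1: prefix='00' -> emit 'o', reset
Bit 2: prefix='0' (no match yet)
Bit 3: prefix='00' -> emit 'o', reset
Bit 4: prefix='0' (no match yet)
Bit 5: prefix='00' -> emit 'o', reset
Bit 6: prefix='1' -> emit 'i', reset
Bit 7: prefix='1' -> emit 'i', reset
Bit 8: prefix='0' (no match yet)

Answer: 3 o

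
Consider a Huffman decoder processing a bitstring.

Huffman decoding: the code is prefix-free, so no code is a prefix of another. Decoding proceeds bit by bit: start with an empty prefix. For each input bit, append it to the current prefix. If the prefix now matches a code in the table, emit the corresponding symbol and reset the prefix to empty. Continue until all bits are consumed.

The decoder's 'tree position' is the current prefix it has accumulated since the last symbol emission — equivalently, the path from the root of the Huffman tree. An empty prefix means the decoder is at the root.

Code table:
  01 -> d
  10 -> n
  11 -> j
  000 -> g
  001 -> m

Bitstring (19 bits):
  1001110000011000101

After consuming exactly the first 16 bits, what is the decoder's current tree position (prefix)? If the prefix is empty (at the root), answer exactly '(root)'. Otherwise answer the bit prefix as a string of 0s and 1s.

Bit 0: prefix='1' (no match yet)
Bit 1: prefix='10' -> emit 'n', reset
Bit 2: prefix='0' (no match yet)
Bit 3: prefix='01' -> emit 'd', reset
Bit 4: prefix='1' (no match yet)
Bit 5: prefix='11' -> emit 'j', reset
Bit 6: prefix='0' (no match yet)
Bit 7: prefix='00' (no match yet)
Bit 8: prefix='000' -> emit 'g', reset
Bit 9: prefix='0' (no match yet)
Bit 10: prefix='00' (no match yet)
Bit 11: prefix='001' -> emit 'm', reset
Bit 12: prefix='1' (no match yet)
Bit 13: prefix='10' -> emit 'n', reset
Bit 14: prefix='0' (no match yet)
Bit 15: prefix='00' (no match yet)

Answer: 00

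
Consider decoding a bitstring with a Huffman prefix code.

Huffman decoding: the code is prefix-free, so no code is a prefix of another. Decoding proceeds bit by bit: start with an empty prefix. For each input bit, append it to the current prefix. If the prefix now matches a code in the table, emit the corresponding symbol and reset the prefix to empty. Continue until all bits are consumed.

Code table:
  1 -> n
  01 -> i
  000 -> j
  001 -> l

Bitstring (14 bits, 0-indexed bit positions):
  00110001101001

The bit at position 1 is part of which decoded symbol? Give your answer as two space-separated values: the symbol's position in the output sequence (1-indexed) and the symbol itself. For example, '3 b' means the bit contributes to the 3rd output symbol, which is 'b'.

Bit 0: prefix='0' (no match yet)
Bit 1: prefix='00' (no match yet)
Bit 2: prefix='001' -> emit 'l', reset
Bit 3: prefix='1' -> emit 'n', reset
Bit 4: prefix='0' (no match yet)
Bit 5: prefix='00' (no match yet)

Answer: 1 l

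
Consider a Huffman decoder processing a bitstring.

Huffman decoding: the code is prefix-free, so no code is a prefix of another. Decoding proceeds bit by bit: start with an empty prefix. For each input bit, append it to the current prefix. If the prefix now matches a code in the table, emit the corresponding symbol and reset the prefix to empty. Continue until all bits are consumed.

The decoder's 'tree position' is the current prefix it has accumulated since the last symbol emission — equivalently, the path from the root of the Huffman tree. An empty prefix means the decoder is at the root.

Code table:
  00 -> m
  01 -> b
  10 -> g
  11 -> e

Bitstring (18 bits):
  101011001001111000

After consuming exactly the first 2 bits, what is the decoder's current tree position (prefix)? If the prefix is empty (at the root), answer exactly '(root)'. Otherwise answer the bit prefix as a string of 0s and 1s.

Answer: (root)

Derivation:
Bit 0: prefix='1' (no match yet)
Bit 1: prefix='10' -> emit 'g', reset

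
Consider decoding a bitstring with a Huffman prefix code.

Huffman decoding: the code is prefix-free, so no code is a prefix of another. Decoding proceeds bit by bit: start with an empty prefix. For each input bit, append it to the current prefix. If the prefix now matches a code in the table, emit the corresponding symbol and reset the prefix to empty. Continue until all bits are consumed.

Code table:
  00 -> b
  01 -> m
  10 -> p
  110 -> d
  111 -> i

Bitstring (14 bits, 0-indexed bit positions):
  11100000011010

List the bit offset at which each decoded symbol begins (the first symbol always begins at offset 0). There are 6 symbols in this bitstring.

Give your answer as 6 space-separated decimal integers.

Answer: 0 3 5 7 9 12

Derivation:
Bit 0: prefix='1' (no match yet)
Bit 1: prefix='11' (no match yet)
Bit 2: prefix='111' -> emit 'i', reset
Bit 3: prefix='0' (no match yet)
Bit 4: prefix='00' -> emit 'b', reset
Bit 5: prefix='0' (no match yet)
Bit 6: prefix='00' -> emit 'b', reset
Bit 7: prefix='0' (no match yet)
Bit 8: prefix='00' -> emit 'b', reset
Bit 9: prefix='1' (no match yet)
Bit 10: prefix='11' (no match yet)
Bit 11: prefix='110' -> emit 'd', reset
Bit 12: prefix='1' (no match yet)
Bit 13: prefix='10' -> emit 'p', reset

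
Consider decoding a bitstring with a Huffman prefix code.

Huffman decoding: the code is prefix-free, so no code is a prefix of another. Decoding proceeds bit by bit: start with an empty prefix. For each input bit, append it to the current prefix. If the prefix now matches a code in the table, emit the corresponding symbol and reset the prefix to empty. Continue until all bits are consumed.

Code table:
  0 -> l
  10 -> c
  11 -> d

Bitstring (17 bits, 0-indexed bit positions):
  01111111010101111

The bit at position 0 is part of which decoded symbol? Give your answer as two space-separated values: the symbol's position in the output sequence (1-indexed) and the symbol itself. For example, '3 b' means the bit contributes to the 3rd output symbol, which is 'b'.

Answer: 1 l

Derivation:
Bit 0: prefix='0' -> emit 'l', reset
Bit 1: prefix='1' (no match yet)
Bit 2: prefix='11' -> emit 'd', reset
Bit 3: prefix='1' (no match yet)
Bit 4: prefix='11' -> emit 'd', reset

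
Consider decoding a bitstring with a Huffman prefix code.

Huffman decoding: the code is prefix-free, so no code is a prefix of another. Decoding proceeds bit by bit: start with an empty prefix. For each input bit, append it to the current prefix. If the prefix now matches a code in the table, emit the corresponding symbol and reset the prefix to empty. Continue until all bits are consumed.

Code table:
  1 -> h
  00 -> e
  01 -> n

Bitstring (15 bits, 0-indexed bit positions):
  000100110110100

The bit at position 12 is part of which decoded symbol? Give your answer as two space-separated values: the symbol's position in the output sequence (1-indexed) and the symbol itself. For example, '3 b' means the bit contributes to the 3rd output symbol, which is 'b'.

Bit 0: prefix='0' (no match yet)
Bit 1: prefix='00' -> emit 'e', reset
Bit 2: prefix='0' (no match yet)
Bit 3: prefix='01' -> emit 'n', reset
Bit 4: prefix='0' (no match yet)
Bit 5: prefix='00' -> emit 'e', reset
Bit 6: prefix='1' -> emit 'h', reset
Bit 7: prefix='1' -> emit 'h', reset
Bit 8: prefix='0' (no match yet)
Bit 9: prefix='01' -> emit 'n', reset
Bit 10: prefix='1' -> emit 'h', reset
Bit 11: prefix='0' (no match yet)
Bit 12: prefix='01' -> emit 'n', reset
Bit 13: prefix='0' (no match yet)
Bit 14: prefix='00' -> emit 'e', reset

Answer: 8 n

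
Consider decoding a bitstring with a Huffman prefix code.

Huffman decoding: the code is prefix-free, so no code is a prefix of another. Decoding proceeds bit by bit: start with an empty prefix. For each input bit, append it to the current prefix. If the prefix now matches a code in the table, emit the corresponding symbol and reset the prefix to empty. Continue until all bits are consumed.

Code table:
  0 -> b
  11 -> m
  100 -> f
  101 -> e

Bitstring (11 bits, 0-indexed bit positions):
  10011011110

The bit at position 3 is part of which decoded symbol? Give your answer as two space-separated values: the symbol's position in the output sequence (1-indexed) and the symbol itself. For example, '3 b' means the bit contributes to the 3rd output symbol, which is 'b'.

Bit 0: prefix='1' (no match yet)
Bit 1: prefix='10' (no match yet)
Bit 2: prefix='100' -> emit 'f', reset
Bit 3: prefix='1' (no match yet)
Bit 4: prefix='11' -> emit 'm', reset
Bit 5: prefix='0' -> emit 'b', reset
Bit 6: prefix='1' (no match yet)
Bit 7: prefix='11' -> emit 'm', reset

Answer: 2 m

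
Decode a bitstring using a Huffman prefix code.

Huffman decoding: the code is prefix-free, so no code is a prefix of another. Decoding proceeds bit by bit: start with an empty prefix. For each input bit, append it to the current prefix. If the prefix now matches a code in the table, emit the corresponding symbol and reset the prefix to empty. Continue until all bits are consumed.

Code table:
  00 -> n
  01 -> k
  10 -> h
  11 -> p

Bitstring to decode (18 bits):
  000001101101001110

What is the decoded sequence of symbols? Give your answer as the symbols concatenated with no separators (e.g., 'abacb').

Answer: nnkhpknph

Derivation:
Bit 0: prefix='0' (no match yet)
Bit 1: prefix='00' -> emit 'n', reset
Bit 2: prefix='0' (no match yet)
Bit 3: prefix='00' -> emit 'n', reset
Bit 4: prefix='0' (no match yet)
Bit 5: prefix='01' -> emit 'k', reset
Bit 6: prefix='1' (no match yet)
Bit 7: prefix='10' -> emit 'h', reset
Bit 8: prefix='1' (no match yet)
Bit 9: prefix='11' -> emit 'p', reset
Bit 10: prefix='0' (no match yet)
Bit 11: prefix='01' -> emit 'k', reset
Bit 12: prefix='0' (no match yet)
Bit 13: prefix='00' -> emit 'n', reset
Bit 14: prefix='1' (no match yet)
Bit 15: prefix='11' -> emit 'p', reset
Bit 16: prefix='1' (no match yet)
Bit 17: prefix='10' -> emit 'h', reset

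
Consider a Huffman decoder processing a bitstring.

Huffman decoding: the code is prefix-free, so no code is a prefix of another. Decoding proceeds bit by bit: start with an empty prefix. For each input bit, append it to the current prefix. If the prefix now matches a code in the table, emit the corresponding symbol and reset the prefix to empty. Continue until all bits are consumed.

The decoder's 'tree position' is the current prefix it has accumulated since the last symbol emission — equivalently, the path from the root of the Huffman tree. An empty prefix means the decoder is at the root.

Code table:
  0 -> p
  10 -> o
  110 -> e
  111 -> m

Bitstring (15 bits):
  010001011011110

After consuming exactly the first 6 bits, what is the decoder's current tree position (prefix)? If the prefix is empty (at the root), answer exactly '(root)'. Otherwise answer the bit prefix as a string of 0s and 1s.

Answer: 1

Derivation:
Bit 0: prefix='0' -> emit 'p', reset
Bit 1: prefix='1' (no match yet)
Bit 2: prefix='10' -> emit 'o', reset
Bit 3: prefix='0' -> emit 'p', reset
Bit 4: prefix='0' -> emit 'p', reset
Bit 5: prefix='1' (no match yet)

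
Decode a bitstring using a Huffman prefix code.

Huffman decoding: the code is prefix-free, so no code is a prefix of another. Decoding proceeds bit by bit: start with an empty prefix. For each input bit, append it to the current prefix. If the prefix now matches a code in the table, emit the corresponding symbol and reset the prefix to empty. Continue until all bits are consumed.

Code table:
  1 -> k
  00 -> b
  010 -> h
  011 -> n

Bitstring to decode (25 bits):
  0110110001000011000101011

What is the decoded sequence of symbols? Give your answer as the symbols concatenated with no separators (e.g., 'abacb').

Answer: nnbhbnbhkn

Derivation:
Bit 0: prefix='0' (no match yet)
Bit 1: prefix='01' (no match yet)
Bit 2: prefix='011' -> emit 'n', reset
Bit 3: prefix='0' (no match yet)
Bit 4: prefix='01' (no match yet)
Bit 5: prefix='011' -> emit 'n', reset
Bit 6: prefix='0' (no match yet)
Bit 7: prefix='00' -> emit 'b', reset
Bit 8: prefix='0' (no match yet)
Bit 9: prefix='01' (no match yet)
Bit 10: prefix='010' -> emit 'h', reset
Bit 11: prefix='0' (no match yet)
Bit 12: prefix='00' -> emit 'b', reset
Bit 13: prefix='0' (no match yet)
Bit 14: prefix='01' (no match yet)
Bit 15: prefix='011' -> emit 'n', reset
Bit 16: prefix='0' (no match yet)
Bit 17: prefix='00' -> emit 'b', reset
Bit 18: prefix='0' (no match yet)
Bit 19: prefix='01' (no match yet)
Bit 20: prefix='010' -> emit 'h', reset
Bit 21: prefix='1' -> emit 'k', reset
Bit 22: prefix='0' (no match yet)
Bit 23: prefix='01' (no match yet)
Bit 24: prefix='011' -> emit 'n', reset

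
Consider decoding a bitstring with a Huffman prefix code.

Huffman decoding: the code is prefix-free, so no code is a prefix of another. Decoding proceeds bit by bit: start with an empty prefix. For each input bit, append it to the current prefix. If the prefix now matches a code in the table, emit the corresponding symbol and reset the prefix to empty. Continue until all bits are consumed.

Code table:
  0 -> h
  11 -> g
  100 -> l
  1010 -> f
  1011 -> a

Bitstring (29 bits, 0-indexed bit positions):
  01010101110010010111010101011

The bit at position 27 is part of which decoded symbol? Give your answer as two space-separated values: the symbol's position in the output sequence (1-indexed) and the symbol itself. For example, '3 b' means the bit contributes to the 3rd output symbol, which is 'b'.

Answer: 9 g

Derivation:
Bit 0: prefix='0' -> emit 'h', reset
Bit 1: prefix='1' (no match yet)
Bit 2: prefix='10' (no match yet)
Bit 3: prefix='101' (no match yet)
Bit 4: prefix='1010' -> emit 'f', reset
Bit 5: prefix='1' (no match yet)
Bit 6: prefix='10' (no match yet)
Bit 7: prefix='101' (no match yet)
Bit 8: prefix='1011' -> emit 'a', reset
Bit 9: prefix='1' (no match yet)
Bit 10: prefix='10' (no match yet)
Bit 11: prefix='100' -> emit 'l', reset
Bit 12: prefix='1' (no match yet)
Bit 13: prefix='10' (no match yet)
Bit 14: prefix='100' -> emit 'l', reset
Bit 15: prefix='1' (no match yet)
Bit 16: prefix='10' (no match yet)
Bit 17: prefix='101' (no match yet)
Bit 18: prefix='1011' -> emit 'a', reset
Bit 19: prefix='1' (no match yet)
Bit 20: prefix='10' (no match yet)
Bit 21: prefix='101' (no match yet)
Bit 22: prefix='1010' -> emit 'f', reset
Bit 23: prefix='1' (no match yet)
Bit 24: prefix='10' (no match yet)
Bit 25: prefix='101' (no match yet)
Bit 26: prefix='1010' -> emit 'f', reset
Bit 27: prefix='1' (no match yet)
Bit 28: prefix='11' -> emit 'g', reset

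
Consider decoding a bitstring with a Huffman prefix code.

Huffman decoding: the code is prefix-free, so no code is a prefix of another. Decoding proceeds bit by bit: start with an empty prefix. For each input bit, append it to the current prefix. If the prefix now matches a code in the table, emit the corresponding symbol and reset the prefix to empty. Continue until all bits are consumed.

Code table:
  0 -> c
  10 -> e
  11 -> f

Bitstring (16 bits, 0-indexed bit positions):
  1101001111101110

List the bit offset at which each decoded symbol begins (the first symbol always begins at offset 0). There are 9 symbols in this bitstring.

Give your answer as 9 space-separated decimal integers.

Bit 0: prefix='1' (no match yet)
Bit 1: prefix='11' -> emit 'f', reset
Bit 2: prefix='0' -> emit 'c', reset
Bit 3: prefix='1' (no match yet)
Bit 4: prefix='10' -> emit 'e', reset
Bit 5: prefix='0' -> emit 'c', reset
Bit 6: prefix='1' (no match yet)
Bit 7: prefix='11' -> emit 'f', reset
Bit 8: prefix='1' (no match yet)
Bit 9: prefix='11' -> emit 'f', reset
Bit 10: prefix='1' (no match yet)
Bit 11: prefix='10' -> emit 'e', reset
Bit 12: prefix='1' (no match yet)
Bit 13: prefix='11' -> emit 'f', reset
Bit 14: prefix='1' (no match yet)
Bit 15: prefix='10' -> emit 'e', reset

Answer: 0 2 3 5 6 8 10 12 14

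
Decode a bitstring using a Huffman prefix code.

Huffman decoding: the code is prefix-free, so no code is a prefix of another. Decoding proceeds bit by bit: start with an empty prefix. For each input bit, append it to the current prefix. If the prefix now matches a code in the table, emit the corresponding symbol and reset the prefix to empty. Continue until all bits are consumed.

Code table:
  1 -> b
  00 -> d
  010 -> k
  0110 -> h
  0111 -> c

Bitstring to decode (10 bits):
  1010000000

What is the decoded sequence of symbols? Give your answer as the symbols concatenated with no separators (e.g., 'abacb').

Answer: bkddd

Derivation:
Bit 0: prefix='1' -> emit 'b', reset
Bit 1: prefix='0' (no match yet)
Bit 2: prefix='01' (no match yet)
Bit 3: prefix='010' -> emit 'k', reset
Bit 4: prefix='0' (no match yet)
Bit 5: prefix='00' -> emit 'd', reset
Bit 6: prefix='0' (no match yet)
Bit 7: prefix='00' -> emit 'd', reset
Bit 8: prefix='0' (no match yet)
Bit 9: prefix='00' -> emit 'd', reset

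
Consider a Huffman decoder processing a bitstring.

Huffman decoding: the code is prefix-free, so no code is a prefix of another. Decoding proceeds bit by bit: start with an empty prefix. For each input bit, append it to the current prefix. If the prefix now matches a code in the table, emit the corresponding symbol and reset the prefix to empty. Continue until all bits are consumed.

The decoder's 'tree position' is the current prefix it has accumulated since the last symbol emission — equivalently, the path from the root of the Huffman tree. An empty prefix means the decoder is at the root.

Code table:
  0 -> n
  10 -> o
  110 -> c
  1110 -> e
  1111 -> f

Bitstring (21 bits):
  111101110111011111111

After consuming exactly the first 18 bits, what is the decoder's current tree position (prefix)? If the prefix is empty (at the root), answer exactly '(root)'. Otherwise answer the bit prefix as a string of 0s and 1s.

Bit 0: prefix='1' (no match yet)
Bit 1: prefix='11' (no match yet)
Bit 2: prefix='111' (no match yet)
Bit 3: prefix='1111' -> emit 'f', reset
Bit 4: prefix='0' -> emit 'n', reset
Bit 5: prefix='1' (no match yet)
Bit 6: prefix='11' (no match yet)
Bit 7: prefix='111' (no match yet)
Bit 8: prefix='1110' -> emit 'e', reset
Bit 9: prefix='1' (no match yet)
Bit 10: prefix='11' (no match yet)
Bit 11: prefix='111' (no match yet)
Bit 12: prefix='1110' -> emit 'e', reset
Bit 13: prefix='1' (no match yet)
Bit 14: prefix='11' (no match yet)
Bit 15: prefix='111' (no match yet)
Bit 16: prefix='1111' -> emit 'f', reset
Bit 17: prefix='1' (no match yet)

Answer: 1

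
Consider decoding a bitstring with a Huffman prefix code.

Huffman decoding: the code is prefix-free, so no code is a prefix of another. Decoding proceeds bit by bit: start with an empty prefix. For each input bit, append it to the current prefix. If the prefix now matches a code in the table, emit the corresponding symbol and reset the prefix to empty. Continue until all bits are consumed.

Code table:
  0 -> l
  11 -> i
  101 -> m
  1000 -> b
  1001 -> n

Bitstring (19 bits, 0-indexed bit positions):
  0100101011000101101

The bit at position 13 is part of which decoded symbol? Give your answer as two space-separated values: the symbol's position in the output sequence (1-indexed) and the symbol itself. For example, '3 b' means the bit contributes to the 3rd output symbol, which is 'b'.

Answer: 6 m

Derivation:
Bit 0: prefix='0' -> emit 'l', reset
Bit 1: prefix='1' (no match yet)
Bit 2: prefix='10' (no match yet)
Bit 3: prefix='100' (no match yet)
Bit 4: prefix='1001' -> emit 'n', reset
Bit 5: prefix='0' -> emit 'l', reset
Bit 6: prefix='1' (no match yet)
Bit 7: prefix='10' (no match yet)
Bit 8: prefix='101' -> emit 'm', reset
Bit 9: prefix='1' (no match yet)
Bit 10: prefix='10' (no match yet)
Bit 11: prefix='100' (no match yet)
Bit 12: prefix='1000' -> emit 'b', reset
Bit 13: prefix='1' (no match yet)
Bit 14: prefix='10' (no match yet)
Bit 15: prefix='101' -> emit 'm', reset
Bit 16: prefix='1' (no match yet)
Bit 17: prefix='10' (no match yet)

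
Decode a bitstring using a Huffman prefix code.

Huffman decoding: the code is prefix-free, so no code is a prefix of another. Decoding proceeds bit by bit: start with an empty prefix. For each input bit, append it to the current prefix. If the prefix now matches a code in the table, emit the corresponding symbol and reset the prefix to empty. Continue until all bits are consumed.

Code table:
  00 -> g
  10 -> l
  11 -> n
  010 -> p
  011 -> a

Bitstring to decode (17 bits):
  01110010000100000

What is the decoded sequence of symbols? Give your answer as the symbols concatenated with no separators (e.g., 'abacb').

Answer: alpgpgg

Derivation:
Bit 0: prefix='0' (no match yet)
Bit 1: prefix='01' (no match yet)
Bit 2: prefix='011' -> emit 'a', reset
Bit 3: prefix='1' (no match yet)
Bit 4: prefix='10' -> emit 'l', reset
Bit 5: prefix='0' (no match yet)
Bit 6: prefix='01' (no match yet)
Bit 7: prefix='010' -> emit 'p', reset
Bit 8: prefix='0' (no match yet)
Bit 9: prefix='00' -> emit 'g', reset
Bit 10: prefix='0' (no match yet)
Bit 11: prefix='01' (no match yet)
Bit 12: prefix='010' -> emit 'p', reset
Bit 13: prefix='0' (no match yet)
Bit 14: prefix='00' -> emit 'g', reset
Bit 15: prefix='0' (no match yet)
Bit 16: prefix='00' -> emit 'g', reset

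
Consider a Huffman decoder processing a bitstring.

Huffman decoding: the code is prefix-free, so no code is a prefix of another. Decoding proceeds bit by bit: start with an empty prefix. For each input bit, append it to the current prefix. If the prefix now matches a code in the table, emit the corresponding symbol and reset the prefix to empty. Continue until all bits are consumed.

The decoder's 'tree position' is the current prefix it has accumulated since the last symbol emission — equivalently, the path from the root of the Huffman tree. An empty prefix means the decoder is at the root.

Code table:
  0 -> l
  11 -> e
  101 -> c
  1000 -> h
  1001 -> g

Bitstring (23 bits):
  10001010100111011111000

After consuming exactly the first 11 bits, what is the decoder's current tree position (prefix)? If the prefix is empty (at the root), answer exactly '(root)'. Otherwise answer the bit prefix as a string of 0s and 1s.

Answer: 100

Derivation:
Bit 0: prefix='1' (no match yet)
Bit 1: prefix='10' (no match yet)
Bit 2: prefix='100' (no match yet)
Bit 3: prefix='1000' -> emit 'h', reset
Bit 4: prefix='1' (no match yet)
Bit 5: prefix='10' (no match yet)
Bit 6: prefix='101' -> emit 'c', reset
Bit 7: prefix='0' -> emit 'l', reset
Bit 8: prefix='1' (no match yet)
Bit 9: prefix='10' (no match yet)
Bit 10: prefix='100' (no match yet)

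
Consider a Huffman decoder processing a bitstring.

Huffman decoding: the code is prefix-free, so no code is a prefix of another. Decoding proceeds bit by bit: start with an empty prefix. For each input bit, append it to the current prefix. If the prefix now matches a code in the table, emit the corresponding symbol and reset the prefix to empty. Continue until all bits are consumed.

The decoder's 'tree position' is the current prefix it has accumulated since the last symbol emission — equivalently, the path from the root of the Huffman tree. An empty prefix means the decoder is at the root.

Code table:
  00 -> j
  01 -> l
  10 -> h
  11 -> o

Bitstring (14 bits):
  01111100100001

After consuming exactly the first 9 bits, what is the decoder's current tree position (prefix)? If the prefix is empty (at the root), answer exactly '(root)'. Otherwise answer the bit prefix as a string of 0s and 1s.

Answer: 1

Derivation:
Bit 0: prefix='0' (no match yet)
Bit 1: prefix='01' -> emit 'l', reset
Bit 2: prefix='1' (no match yet)
Bit 3: prefix='11' -> emit 'o', reset
Bit 4: prefix='1' (no match yet)
Bit 5: prefix='11' -> emit 'o', reset
Bit 6: prefix='0' (no match yet)
Bit 7: prefix='00' -> emit 'j', reset
Bit 8: prefix='1' (no match yet)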